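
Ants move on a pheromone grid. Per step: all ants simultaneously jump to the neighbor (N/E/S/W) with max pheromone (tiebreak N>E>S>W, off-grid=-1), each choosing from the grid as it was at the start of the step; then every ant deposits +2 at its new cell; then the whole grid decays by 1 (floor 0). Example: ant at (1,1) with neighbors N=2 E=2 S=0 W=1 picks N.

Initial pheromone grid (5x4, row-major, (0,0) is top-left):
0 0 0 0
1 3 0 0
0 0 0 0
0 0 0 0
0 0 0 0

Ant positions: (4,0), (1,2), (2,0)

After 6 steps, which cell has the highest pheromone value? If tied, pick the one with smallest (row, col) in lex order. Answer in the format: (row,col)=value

Step 1: ant0:(4,0)->N->(3,0) | ant1:(1,2)->W->(1,1) | ant2:(2,0)->N->(1,0)
  grid max=4 at (1,1)
Step 2: ant0:(3,0)->N->(2,0) | ant1:(1,1)->W->(1,0) | ant2:(1,0)->E->(1,1)
  grid max=5 at (1,1)
Step 3: ant0:(2,0)->N->(1,0) | ant1:(1,0)->E->(1,1) | ant2:(1,1)->W->(1,0)
  grid max=6 at (1,0)
Step 4: ant0:(1,0)->E->(1,1) | ant1:(1,1)->W->(1,0) | ant2:(1,0)->E->(1,1)
  grid max=9 at (1,1)
Step 5: ant0:(1,1)->W->(1,0) | ant1:(1,0)->E->(1,1) | ant2:(1,1)->W->(1,0)
  grid max=10 at (1,0)
Step 6: ant0:(1,0)->E->(1,1) | ant1:(1,1)->W->(1,0) | ant2:(1,0)->E->(1,1)
  grid max=13 at (1,1)
Final grid:
  0 0 0 0
  11 13 0 0
  0 0 0 0
  0 0 0 0
  0 0 0 0
Max pheromone 13 at (1,1)

Answer: (1,1)=13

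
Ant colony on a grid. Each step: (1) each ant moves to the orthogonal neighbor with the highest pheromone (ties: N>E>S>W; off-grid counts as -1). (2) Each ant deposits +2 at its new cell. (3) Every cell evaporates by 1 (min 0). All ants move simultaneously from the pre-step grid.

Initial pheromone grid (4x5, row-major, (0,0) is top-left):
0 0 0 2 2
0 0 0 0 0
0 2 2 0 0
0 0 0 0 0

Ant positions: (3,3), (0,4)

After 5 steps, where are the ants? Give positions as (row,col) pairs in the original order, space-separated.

Step 1: ant0:(3,3)->N->(2,3) | ant1:(0,4)->W->(0,3)
  grid max=3 at (0,3)
Step 2: ant0:(2,3)->W->(2,2) | ant1:(0,3)->E->(0,4)
  grid max=2 at (0,3)
Step 3: ant0:(2,2)->N->(1,2) | ant1:(0,4)->W->(0,3)
  grid max=3 at (0,3)
Step 4: ant0:(1,2)->S->(2,2) | ant1:(0,3)->E->(0,4)
  grid max=2 at (0,3)
Step 5: ant0:(2,2)->N->(1,2) | ant1:(0,4)->W->(0,3)
  grid max=3 at (0,3)

(1,2) (0,3)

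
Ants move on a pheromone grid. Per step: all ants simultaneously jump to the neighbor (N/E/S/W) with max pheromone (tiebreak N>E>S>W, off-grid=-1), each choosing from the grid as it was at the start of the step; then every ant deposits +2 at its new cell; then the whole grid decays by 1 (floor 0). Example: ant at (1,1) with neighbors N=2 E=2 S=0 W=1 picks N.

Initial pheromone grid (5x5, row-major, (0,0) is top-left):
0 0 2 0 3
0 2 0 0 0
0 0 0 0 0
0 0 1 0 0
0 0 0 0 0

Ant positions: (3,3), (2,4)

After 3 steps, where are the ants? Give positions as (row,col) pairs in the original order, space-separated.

Step 1: ant0:(3,3)->W->(3,2) | ant1:(2,4)->N->(1,4)
  grid max=2 at (0,4)
Step 2: ant0:(3,2)->N->(2,2) | ant1:(1,4)->N->(0,4)
  grid max=3 at (0,4)
Step 3: ant0:(2,2)->S->(3,2) | ant1:(0,4)->S->(1,4)
  grid max=2 at (0,4)

(3,2) (1,4)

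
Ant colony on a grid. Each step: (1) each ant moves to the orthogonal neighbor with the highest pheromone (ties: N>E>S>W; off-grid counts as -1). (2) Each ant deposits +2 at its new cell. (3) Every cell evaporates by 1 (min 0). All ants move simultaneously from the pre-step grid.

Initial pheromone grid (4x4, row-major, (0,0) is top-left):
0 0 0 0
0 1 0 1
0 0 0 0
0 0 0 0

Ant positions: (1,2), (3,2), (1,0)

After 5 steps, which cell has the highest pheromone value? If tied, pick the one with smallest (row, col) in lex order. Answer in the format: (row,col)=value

Step 1: ant0:(1,2)->E->(1,3) | ant1:(3,2)->N->(2,2) | ant2:(1,0)->E->(1,1)
  grid max=2 at (1,1)
Step 2: ant0:(1,3)->N->(0,3) | ant1:(2,2)->N->(1,2) | ant2:(1,1)->N->(0,1)
  grid max=1 at (0,1)
Step 3: ant0:(0,3)->S->(1,3) | ant1:(1,2)->E->(1,3) | ant2:(0,1)->S->(1,1)
  grid max=4 at (1,3)
Step 4: ant0:(1,3)->N->(0,3) | ant1:(1,3)->N->(0,3) | ant2:(1,1)->N->(0,1)
  grid max=3 at (0,3)
Step 5: ant0:(0,3)->S->(1,3) | ant1:(0,3)->S->(1,3) | ant2:(0,1)->S->(1,1)
  grid max=6 at (1,3)
Final grid:
  0 0 0 2
  0 2 0 6
  0 0 0 0
  0 0 0 0
Max pheromone 6 at (1,3)

Answer: (1,3)=6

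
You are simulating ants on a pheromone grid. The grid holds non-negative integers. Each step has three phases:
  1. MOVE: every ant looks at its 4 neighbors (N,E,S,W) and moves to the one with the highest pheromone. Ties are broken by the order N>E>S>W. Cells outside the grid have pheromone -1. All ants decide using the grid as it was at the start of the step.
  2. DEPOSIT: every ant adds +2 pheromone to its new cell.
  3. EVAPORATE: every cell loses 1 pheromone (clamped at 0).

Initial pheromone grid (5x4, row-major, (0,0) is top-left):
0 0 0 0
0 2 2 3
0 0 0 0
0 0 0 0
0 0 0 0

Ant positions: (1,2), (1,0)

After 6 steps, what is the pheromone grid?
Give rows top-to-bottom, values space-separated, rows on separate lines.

After step 1: ants at (1,3),(1,1)
  0 0 0 0
  0 3 1 4
  0 0 0 0
  0 0 0 0
  0 0 0 0
After step 2: ants at (1,2),(1,2)
  0 0 0 0
  0 2 4 3
  0 0 0 0
  0 0 0 0
  0 0 0 0
After step 3: ants at (1,3),(1,3)
  0 0 0 0
  0 1 3 6
  0 0 0 0
  0 0 0 0
  0 0 0 0
After step 4: ants at (1,2),(1,2)
  0 0 0 0
  0 0 6 5
  0 0 0 0
  0 0 0 0
  0 0 0 0
After step 5: ants at (1,3),(1,3)
  0 0 0 0
  0 0 5 8
  0 0 0 0
  0 0 0 0
  0 0 0 0
After step 6: ants at (1,2),(1,2)
  0 0 0 0
  0 0 8 7
  0 0 0 0
  0 0 0 0
  0 0 0 0

0 0 0 0
0 0 8 7
0 0 0 0
0 0 0 0
0 0 0 0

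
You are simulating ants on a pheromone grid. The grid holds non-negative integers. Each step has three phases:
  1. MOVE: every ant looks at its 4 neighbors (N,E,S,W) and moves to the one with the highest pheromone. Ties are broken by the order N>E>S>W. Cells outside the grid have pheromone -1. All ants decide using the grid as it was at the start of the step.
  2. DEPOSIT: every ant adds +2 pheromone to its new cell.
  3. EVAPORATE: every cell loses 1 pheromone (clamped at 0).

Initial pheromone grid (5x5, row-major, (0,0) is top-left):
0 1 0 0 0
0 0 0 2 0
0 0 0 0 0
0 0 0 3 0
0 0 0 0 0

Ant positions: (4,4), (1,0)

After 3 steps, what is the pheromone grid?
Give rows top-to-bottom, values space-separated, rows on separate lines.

After step 1: ants at (3,4),(0,0)
  1 0 0 0 0
  0 0 0 1 0
  0 0 0 0 0
  0 0 0 2 1
  0 0 0 0 0
After step 2: ants at (3,3),(0,1)
  0 1 0 0 0
  0 0 0 0 0
  0 0 0 0 0
  0 0 0 3 0
  0 0 0 0 0
After step 3: ants at (2,3),(0,2)
  0 0 1 0 0
  0 0 0 0 0
  0 0 0 1 0
  0 0 0 2 0
  0 0 0 0 0

0 0 1 0 0
0 0 0 0 0
0 0 0 1 0
0 0 0 2 0
0 0 0 0 0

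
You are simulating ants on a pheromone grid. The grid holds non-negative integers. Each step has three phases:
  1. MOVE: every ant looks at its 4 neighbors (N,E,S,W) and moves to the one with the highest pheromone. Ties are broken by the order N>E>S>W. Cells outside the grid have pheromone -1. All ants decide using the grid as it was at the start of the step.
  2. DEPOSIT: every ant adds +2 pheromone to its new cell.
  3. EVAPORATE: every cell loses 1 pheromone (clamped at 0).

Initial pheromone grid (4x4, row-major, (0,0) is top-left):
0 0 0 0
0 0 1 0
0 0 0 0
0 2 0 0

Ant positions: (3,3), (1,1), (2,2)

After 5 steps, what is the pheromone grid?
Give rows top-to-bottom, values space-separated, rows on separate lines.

After step 1: ants at (2,3),(1,2),(1,2)
  0 0 0 0
  0 0 4 0
  0 0 0 1
  0 1 0 0
After step 2: ants at (1,3),(0,2),(0,2)
  0 0 3 0
  0 0 3 1
  0 0 0 0
  0 0 0 0
After step 3: ants at (1,2),(1,2),(1,2)
  0 0 2 0
  0 0 8 0
  0 0 0 0
  0 0 0 0
After step 4: ants at (0,2),(0,2),(0,2)
  0 0 7 0
  0 0 7 0
  0 0 0 0
  0 0 0 0
After step 5: ants at (1,2),(1,2),(1,2)
  0 0 6 0
  0 0 12 0
  0 0 0 0
  0 0 0 0

0 0 6 0
0 0 12 0
0 0 0 0
0 0 0 0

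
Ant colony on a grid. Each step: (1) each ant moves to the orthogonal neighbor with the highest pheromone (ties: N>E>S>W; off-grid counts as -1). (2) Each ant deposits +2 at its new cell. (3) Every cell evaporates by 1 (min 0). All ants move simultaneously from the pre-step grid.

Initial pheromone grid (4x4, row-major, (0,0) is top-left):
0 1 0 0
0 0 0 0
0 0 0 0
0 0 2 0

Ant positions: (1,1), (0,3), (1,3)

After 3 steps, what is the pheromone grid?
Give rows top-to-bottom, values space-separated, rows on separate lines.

After step 1: ants at (0,1),(1,3),(0,3)
  0 2 0 1
  0 0 0 1
  0 0 0 0
  0 0 1 0
After step 2: ants at (0,2),(0,3),(1,3)
  0 1 1 2
  0 0 0 2
  0 0 0 0
  0 0 0 0
After step 3: ants at (0,3),(1,3),(0,3)
  0 0 0 5
  0 0 0 3
  0 0 0 0
  0 0 0 0

0 0 0 5
0 0 0 3
0 0 0 0
0 0 0 0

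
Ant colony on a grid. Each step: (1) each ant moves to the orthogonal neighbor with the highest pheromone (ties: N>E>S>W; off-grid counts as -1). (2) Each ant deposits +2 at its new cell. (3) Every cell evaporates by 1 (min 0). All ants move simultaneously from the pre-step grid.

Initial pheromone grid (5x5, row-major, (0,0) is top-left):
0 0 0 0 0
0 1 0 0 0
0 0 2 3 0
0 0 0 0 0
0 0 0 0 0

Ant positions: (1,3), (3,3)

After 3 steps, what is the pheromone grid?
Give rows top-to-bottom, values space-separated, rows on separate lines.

After step 1: ants at (2,3),(2,3)
  0 0 0 0 0
  0 0 0 0 0
  0 0 1 6 0
  0 0 0 0 0
  0 0 0 0 0
After step 2: ants at (2,2),(2,2)
  0 0 0 0 0
  0 0 0 0 0
  0 0 4 5 0
  0 0 0 0 0
  0 0 0 0 0
After step 3: ants at (2,3),(2,3)
  0 0 0 0 0
  0 0 0 0 0
  0 0 3 8 0
  0 0 0 0 0
  0 0 0 0 0

0 0 0 0 0
0 0 0 0 0
0 0 3 8 0
0 0 0 0 0
0 0 0 0 0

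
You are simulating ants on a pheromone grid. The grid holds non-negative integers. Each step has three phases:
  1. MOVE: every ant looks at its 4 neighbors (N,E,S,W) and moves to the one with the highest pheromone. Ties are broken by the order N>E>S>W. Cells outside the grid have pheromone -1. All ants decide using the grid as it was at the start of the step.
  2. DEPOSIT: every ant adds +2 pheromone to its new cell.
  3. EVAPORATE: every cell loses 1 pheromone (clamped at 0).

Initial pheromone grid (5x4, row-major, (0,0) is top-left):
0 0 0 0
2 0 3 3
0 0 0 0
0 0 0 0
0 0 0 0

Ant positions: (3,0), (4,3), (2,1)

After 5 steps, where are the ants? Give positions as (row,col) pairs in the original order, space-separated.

Step 1: ant0:(3,0)->N->(2,0) | ant1:(4,3)->N->(3,3) | ant2:(2,1)->N->(1,1)
  grid max=2 at (1,2)
Step 2: ant0:(2,0)->N->(1,0) | ant1:(3,3)->N->(2,3) | ant2:(1,1)->E->(1,2)
  grid max=3 at (1,2)
Step 3: ant0:(1,0)->N->(0,0) | ant1:(2,3)->N->(1,3) | ant2:(1,2)->E->(1,3)
  grid max=4 at (1,3)
Step 4: ant0:(0,0)->S->(1,0) | ant1:(1,3)->W->(1,2) | ant2:(1,3)->W->(1,2)
  grid max=5 at (1,2)
Step 5: ant0:(1,0)->N->(0,0) | ant1:(1,2)->E->(1,3) | ant2:(1,2)->E->(1,3)
  grid max=6 at (1,3)

(0,0) (1,3) (1,3)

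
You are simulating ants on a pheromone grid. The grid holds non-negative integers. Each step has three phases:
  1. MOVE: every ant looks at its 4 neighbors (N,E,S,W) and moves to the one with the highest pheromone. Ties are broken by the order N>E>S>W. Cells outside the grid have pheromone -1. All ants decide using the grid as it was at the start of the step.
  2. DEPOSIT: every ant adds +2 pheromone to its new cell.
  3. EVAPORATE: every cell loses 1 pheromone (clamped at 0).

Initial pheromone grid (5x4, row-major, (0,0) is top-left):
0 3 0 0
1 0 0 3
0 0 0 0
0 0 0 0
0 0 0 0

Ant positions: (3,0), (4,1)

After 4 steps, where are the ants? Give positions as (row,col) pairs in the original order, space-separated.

Step 1: ant0:(3,0)->N->(2,0) | ant1:(4,1)->N->(3,1)
  grid max=2 at (0,1)
Step 2: ant0:(2,0)->N->(1,0) | ant1:(3,1)->N->(2,1)
  grid max=1 at (0,1)
Step 3: ant0:(1,0)->N->(0,0) | ant1:(2,1)->N->(1,1)
  grid max=1 at (0,0)
Step 4: ant0:(0,0)->E->(0,1) | ant1:(1,1)->N->(0,1)
  grid max=3 at (0,1)

(0,1) (0,1)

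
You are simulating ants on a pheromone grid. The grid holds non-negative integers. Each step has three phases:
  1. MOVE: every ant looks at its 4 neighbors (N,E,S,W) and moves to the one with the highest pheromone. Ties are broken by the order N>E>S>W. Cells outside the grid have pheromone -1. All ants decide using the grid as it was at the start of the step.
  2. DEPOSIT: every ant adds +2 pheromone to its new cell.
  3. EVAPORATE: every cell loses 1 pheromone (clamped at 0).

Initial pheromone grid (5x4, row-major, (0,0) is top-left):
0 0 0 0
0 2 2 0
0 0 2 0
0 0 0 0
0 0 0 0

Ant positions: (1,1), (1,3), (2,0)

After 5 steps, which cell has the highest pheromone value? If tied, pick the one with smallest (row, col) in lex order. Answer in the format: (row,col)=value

Step 1: ant0:(1,1)->E->(1,2) | ant1:(1,3)->W->(1,2) | ant2:(2,0)->N->(1,0)
  grid max=5 at (1,2)
Step 2: ant0:(1,2)->S->(2,2) | ant1:(1,2)->S->(2,2) | ant2:(1,0)->E->(1,1)
  grid max=4 at (1,2)
Step 3: ant0:(2,2)->N->(1,2) | ant1:(2,2)->N->(1,2) | ant2:(1,1)->E->(1,2)
  grid max=9 at (1,2)
Step 4: ant0:(1,2)->S->(2,2) | ant1:(1,2)->S->(2,2) | ant2:(1,2)->S->(2,2)
  grid max=8 at (1,2)
Step 5: ant0:(2,2)->N->(1,2) | ant1:(2,2)->N->(1,2) | ant2:(2,2)->N->(1,2)
  grid max=13 at (1,2)
Final grid:
  0 0 0 0
  0 0 13 0
  0 0 7 0
  0 0 0 0
  0 0 0 0
Max pheromone 13 at (1,2)

Answer: (1,2)=13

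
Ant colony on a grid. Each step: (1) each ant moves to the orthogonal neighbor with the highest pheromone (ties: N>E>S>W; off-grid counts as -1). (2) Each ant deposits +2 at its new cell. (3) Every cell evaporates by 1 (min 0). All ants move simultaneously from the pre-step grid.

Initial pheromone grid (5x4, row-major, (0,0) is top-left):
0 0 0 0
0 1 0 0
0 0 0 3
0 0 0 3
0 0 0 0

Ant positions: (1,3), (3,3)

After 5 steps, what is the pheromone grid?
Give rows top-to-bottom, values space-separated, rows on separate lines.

After step 1: ants at (2,3),(2,3)
  0 0 0 0
  0 0 0 0
  0 0 0 6
  0 0 0 2
  0 0 0 0
After step 2: ants at (3,3),(3,3)
  0 0 0 0
  0 0 0 0
  0 0 0 5
  0 0 0 5
  0 0 0 0
After step 3: ants at (2,3),(2,3)
  0 0 0 0
  0 0 0 0
  0 0 0 8
  0 0 0 4
  0 0 0 0
After step 4: ants at (3,3),(3,3)
  0 0 0 0
  0 0 0 0
  0 0 0 7
  0 0 0 7
  0 0 0 0
After step 5: ants at (2,3),(2,3)
  0 0 0 0
  0 0 0 0
  0 0 0 10
  0 0 0 6
  0 0 0 0

0 0 0 0
0 0 0 0
0 0 0 10
0 0 0 6
0 0 0 0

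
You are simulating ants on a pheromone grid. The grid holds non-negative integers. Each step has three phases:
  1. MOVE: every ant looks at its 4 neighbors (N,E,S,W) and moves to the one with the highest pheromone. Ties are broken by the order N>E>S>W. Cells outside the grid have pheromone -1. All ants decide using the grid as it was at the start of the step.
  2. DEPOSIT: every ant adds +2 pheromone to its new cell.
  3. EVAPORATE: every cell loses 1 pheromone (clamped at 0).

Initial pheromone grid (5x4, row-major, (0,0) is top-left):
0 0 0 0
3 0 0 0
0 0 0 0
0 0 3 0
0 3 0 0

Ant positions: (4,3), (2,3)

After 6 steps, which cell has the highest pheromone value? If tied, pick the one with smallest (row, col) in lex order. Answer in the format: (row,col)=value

Answer: (3,2)=3

Derivation:
Step 1: ant0:(4,3)->N->(3,3) | ant1:(2,3)->N->(1,3)
  grid max=2 at (1,0)
Step 2: ant0:(3,3)->W->(3,2) | ant1:(1,3)->N->(0,3)
  grid max=3 at (3,2)
Step 3: ant0:(3,2)->N->(2,2) | ant1:(0,3)->S->(1,3)
  grid max=2 at (3,2)
Step 4: ant0:(2,2)->S->(3,2) | ant1:(1,3)->N->(0,3)
  grid max=3 at (3,2)
Step 5: ant0:(3,2)->N->(2,2) | ant1:(0,3)->S->(1,3)
  grid max=2 at (3,2)
Step 6: ant0:(2,2)->S->(3,2) | ant1:(1,3)->N->(0,3)
  grid max=3 at (3,2)
Final grid:
  0 0 0 1
  0 0 0 0
  0 0 0 0
  0 0 3 0
  0 0 0 0
Max pheromone 3 at (3,2)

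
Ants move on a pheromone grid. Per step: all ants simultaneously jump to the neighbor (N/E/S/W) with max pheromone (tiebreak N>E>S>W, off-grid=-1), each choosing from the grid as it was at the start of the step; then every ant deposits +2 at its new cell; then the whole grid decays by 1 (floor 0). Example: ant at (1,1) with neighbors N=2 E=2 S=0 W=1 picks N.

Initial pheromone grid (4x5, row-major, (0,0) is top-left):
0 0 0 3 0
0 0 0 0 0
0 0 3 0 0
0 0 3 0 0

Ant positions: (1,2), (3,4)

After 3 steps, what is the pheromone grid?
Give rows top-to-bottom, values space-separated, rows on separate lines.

After step 1: ants at (2,2),(2,4)
  0 0 0 2 0
  0 0 0 0 0
  0 0 4 0 1
  0 0 2 0 0
After step 2: ants at (3,2),(1,4)
  0 0 0 1 0
  0 0 0 0 1
  0 0 3 0 0
  0 0 3 0 0
After step 3: ants at (2,2),(0,4)
  0 0 0 0 1
  0 0 0 0 0
  0 0 4 0 0
  0 0 2 0 0

0 0 0 0 1
0 0 0 0 0
0 0 4 0 0
0 0 2 0 0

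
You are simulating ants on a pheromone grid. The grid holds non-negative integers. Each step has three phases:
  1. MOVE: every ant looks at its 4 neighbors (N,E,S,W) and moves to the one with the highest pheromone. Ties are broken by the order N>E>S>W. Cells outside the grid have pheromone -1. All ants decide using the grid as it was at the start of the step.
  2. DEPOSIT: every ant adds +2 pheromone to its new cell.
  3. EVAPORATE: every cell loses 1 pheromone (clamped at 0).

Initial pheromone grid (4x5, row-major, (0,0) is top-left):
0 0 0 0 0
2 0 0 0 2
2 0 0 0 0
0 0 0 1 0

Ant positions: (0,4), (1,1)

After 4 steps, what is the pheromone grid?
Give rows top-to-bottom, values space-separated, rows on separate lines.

After step 1: ants at (1,4),(1,0)
  0 0 0 0 0
  3 0 0 0 3
  1 0 0 0 0
  0 0 0 0 0
After step 2: ants at (0,4),(2,0)
  0 0 0 0 1
  2 0 0 0 2
  2 0 0 0 0
  0 0 0 0 0
After step 3: ants at (1,4),(1,0)
  0 0 0 0 0
  3 0 0 0 3
  1 0 0 0 0
  0 0 0 0 0
After step 4: ants at (0,4),(2,0)
  0 0 0 0 1
  2 0 0 0 2
  2 0 0 0 0
  0 0 0 0 0

0 0 0 0 1
2 0 0 0 2
2 0 0 0 0
0 0 0 0 0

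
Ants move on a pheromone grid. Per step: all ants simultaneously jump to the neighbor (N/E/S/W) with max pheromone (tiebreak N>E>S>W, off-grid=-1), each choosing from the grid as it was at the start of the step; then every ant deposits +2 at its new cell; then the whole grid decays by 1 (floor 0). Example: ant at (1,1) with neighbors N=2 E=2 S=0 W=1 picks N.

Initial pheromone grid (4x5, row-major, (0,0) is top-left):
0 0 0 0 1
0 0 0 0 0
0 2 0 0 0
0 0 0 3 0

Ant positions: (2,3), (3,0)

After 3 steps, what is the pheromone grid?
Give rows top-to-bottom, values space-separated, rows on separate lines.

After step 1: ants at (3,3),(2,0)
  0 0 0 0 0
  0 0 0 0 0
  1 1 0 0 0
  0 0 0 4 0
After step 2: ants at (2,3),(2,1)
  0 0 0 0 0
  0 0 0 0 0
  0 2 0 1 0
  0 0 0 3 0
After step 3: ants at (3,3),(1,1)
  0 0 0 0 0
  0 1 0 0 0
  0 1 0 0 0
  0 0 0 4 0

0 0 0 0 0
0 1 0 0 0
0 1 0 0 0
0 0 0 4 0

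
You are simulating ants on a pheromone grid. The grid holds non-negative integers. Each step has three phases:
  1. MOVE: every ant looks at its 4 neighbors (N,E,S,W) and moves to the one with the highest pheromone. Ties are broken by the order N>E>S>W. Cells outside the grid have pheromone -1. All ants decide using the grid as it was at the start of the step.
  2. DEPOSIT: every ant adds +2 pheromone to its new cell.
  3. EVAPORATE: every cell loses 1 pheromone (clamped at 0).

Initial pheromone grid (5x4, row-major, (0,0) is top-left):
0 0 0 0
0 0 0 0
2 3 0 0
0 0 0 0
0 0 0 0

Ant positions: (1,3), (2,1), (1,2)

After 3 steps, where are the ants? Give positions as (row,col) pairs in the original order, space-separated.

Step 1: ant0:(1,3)->N->(0,3) | ant1:(2,1)->W->(2,0) | ant2:(1,2)->N->(0,2)
  grid max=3 at (2,0)
Step 2: ant0:(0,3)->W->(0,2) | ant1:(2,0)->E->(2,1) | ant2:(0,2)->E->(0,3)
  grid max=3 at (2,1)
Step 3: ant0:(0,2)->E->(0,3) | ant1:(2,1)->W->(2,0) | ant2:(0,3)->W->(0,2)
  grid max=3 at (0,2)

(0,3) (2,0) (0,2)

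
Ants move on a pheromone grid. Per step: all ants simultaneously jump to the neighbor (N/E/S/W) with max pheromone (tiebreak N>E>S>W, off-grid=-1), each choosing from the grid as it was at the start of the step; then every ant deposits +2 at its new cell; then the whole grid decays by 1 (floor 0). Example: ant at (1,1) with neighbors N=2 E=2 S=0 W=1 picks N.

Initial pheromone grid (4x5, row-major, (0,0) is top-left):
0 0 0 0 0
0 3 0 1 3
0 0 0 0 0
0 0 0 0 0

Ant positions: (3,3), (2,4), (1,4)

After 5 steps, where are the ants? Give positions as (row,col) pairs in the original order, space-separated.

Step 1: ant0:(3,3)->N->(2,3) | ant1:(2,4)->N->(1,4) | ant2:(1,4)->W->(1,3)
  grid max=4 at (1,4)
Step 2: ant0:(2,3)->N->(1,3) | ant1:(1,4)->W->(1,3) | ant2:(1,3)->E->(1,4)
  grid max=5 at (1,3)
Step 3: ant0:(1,3)->E->(1,4) | ant1:(1,3)->E->(1,4) | ant2:(1,4)->W->(1,3)
  grid max=8 at (1,4)
Step 4: ant0:(1,4)->W->(1,3) | ant1:(1,4)->W->(1,3) | ant2:(1,3)->E->(1,4)
  grid max=9 at (1,3)
Step 5: ant0:(1,3)->E->(1,4) | ant1:(1,3)->E->(1,4) | ant2:(1,4)->W->(1,3)
  grid max=12 at (1,4)

(1,4) (1,4) (1,3)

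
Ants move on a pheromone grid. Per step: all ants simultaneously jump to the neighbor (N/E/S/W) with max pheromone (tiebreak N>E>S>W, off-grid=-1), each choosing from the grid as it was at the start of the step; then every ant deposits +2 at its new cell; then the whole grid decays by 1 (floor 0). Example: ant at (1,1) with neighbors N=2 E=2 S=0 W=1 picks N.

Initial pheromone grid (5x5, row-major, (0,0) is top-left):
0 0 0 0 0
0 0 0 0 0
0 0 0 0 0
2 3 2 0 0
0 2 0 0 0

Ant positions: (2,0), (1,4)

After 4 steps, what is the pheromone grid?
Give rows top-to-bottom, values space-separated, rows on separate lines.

After step 1: ants at (3,0),(0,4)
  0 0 0 0 1
  0 0 0 0 0
  0 0 0 0 0
  3 2 1 0 0
  0 1 0 0 0
After step 2: ants at (3,1),(1,4)
  0 0 0 0 0
  0 0 0 0 1
  0 0 0 0 0
  2 3 0 0 0
  0 0 0 0 0
After step 3: ants at (3,0),(0,4)
  0 0 0 0 1
  0 0 0 0 0
  0 0 0 0 0
  3 2 0 0 0
  0 0 0 0 0
After step 4: ants at (3,1),(1,4)
  0 0 0 0 0
  0 0 0 0 1
  0 0 0 0 0
  2 3 0 0 0
  0 0 0 0 0

0 0 0 0 0
0 0 0 0 1
0 0 0 0 0
2 3 0 0 0
0 0 0 0 0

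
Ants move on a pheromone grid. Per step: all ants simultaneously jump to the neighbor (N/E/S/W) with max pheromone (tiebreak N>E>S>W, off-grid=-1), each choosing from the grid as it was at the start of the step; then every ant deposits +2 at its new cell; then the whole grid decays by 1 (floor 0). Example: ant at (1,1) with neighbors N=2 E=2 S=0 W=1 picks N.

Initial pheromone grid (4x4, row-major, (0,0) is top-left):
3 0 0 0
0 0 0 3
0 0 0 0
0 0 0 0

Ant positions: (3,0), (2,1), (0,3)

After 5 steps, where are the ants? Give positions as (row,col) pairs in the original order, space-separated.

Step 1: ant0:(3,0)->N->(2,0) | ant1:(2,1)->N->(1,1) | ant2:(0,3)->S->(1,3)
  grid max=4 at (1,3)
Step 2: ant0:(2,0)->N->(1,0) | ant1:(1,1)->N->(0,1) | ant2:(1,3)->N->(0,3)
  grid max=3 at (1,3)
Step 3: ant0:(1,0)->N->(0,0) | ant1:(0,1)->W->(0,0) | ant2:(0,3)->S->(1,3)
  grid max=4 at (0,0)
Step 4: ant0:(0,0)->E->(0,1) | ant1:(0,0)->E->(0,1) | ant2:(1,3)->N->(0,3)
  grid max=3 at (0,0)
Step 5: ant0:(0,1)->W->(0,0) | ant1:(0,1)->W->(0,0) | ant2:(0,3)->S->(1,3)
  grid max=6 at (0,0)

(0,0) (0,0) (1,3)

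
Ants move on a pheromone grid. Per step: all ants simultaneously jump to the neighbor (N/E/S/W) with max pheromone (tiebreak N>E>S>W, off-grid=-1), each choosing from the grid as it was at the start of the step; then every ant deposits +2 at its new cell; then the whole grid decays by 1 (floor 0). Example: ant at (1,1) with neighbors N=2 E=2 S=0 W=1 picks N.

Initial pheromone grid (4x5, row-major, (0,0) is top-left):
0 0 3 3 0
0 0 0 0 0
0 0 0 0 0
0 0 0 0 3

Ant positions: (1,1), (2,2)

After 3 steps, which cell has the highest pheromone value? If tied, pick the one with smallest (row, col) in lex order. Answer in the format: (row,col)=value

Answer: (0,2)=4

Derivation:
Step 1: ant0:(1,1)->N->(0,1) | ant1:(2,2)->N->(1,2)
  grid max=2 at (0,2)
Step 2: ant0:(0,1)->E->(0,2) | ant1:(1,2)->N->(0,2)
  grid max=5 at (0,2)
Step 3: ant0:(0,2)->E->(0,3) | ant1:(0,2)->E->(0,3)
  grid max=4 at (0,2)
Final grid:
  0 0 4 4 0
  0 0 0 0 0
  0 0 0 0 0
  0 0 0 0 0
Max pheromone 4 at (0,2)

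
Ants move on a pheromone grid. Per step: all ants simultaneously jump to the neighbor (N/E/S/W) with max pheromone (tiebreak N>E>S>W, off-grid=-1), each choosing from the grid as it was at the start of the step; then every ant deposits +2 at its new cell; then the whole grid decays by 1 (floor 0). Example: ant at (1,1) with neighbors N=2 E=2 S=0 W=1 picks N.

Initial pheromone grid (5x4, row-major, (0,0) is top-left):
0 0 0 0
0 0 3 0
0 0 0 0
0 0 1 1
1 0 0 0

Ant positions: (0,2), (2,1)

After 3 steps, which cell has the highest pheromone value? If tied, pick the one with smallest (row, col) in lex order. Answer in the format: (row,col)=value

Answer: (1,2)=6

Derivation:
Step 1: ant0:(0,2)->S->(1,2) | ant1:(2,1)->N->(1,1)
  grid max=4 at (1,2)
Step 2: ant0:(1,2)->W->(1,1) | ant1:(1,1)->E->(1,2)
  grid max=5 at (1,2)
Step 3: ant0:(1,1)->E->(1,2) | ant1:(1,2)->W->(1,1)
  grid max=6 at (1,2)
Final grid:
  0 0 0 0
  0 3 6 0
  0 0 0 0
  0 0 0 0
  0 0 0 0
Max pheromone 6 at (1,2)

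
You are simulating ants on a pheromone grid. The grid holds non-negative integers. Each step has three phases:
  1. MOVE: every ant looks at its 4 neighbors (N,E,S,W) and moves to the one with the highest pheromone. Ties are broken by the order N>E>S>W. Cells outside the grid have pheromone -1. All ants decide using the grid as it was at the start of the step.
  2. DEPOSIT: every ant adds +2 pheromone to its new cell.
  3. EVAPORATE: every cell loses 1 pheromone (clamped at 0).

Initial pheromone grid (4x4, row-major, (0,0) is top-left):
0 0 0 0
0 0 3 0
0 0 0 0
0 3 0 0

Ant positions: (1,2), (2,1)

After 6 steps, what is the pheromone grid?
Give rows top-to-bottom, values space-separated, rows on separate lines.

After step 1: ants at (0,2),(3,1)
  0 0 1 0
  0 0 2 0
  0 0 0 0
  0 4 0 0
After step 2: ants at (1,2),(2,1)
  0 0 0 0
  0 0 3 0
  0 1 0 0
  0 3 0 0
After step 3: ants at (0,2),(3,1)
  0 0 1 0
  0 0 2 0
  0 0 0 0
  0 4 0 0
After step 4: ants at (1,2),(2,1)
  0 0 0 0
  0 0 3 0
  0 1 0 0
  0 3 0 0
After step 5: ants at (0,2),(3,1)
  0 0 1 0
  0 0 2 0
  0 0 0 0
  0 4 0 0
After step 6: ants at (1,2),(2,1)
  0 0 0 0
  0 0 3 0
  0 1 0 0
  0 3 0 0

0 0 0 0
0 0 3 0
0 1 0 0
0 3 0 0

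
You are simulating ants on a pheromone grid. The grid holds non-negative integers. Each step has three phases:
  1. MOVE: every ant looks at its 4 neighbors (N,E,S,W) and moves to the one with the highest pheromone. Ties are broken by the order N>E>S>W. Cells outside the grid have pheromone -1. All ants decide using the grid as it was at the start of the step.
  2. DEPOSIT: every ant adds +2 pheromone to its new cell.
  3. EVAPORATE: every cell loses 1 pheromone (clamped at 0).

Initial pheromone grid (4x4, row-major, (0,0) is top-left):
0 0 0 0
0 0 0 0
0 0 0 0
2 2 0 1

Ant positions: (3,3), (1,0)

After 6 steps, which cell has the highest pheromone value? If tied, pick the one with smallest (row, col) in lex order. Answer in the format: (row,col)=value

Answer: (0,2)=4

Derivation:
Step 1: ant0:(3,3)->N->(2,3) | ant1:(1,0)->N->(0,0)
  grid max=1 at (0,0)
Step 2: ant0:(2,3)->N->(1,3) | ant1:(0,0)->E->(0,1)
  grid max=1 at (0,1)
Step 3: ant0:(1,3)->N->(0,3) | ant1:(0,1)->E->(0,2)
  grid max=1 at (0,2)
Step 4: ant0:(0,3)->W->(0,2) | ant1:(0,2)->E->(0,3)
  grid max=2 at (0,2)
Step 5: ant0:(0,2)->E->(0,3) | ant1:(0,3)->W->(0,2)
  grid max=3 at (0,2)
Step 6: ant0:(0,3)->W->(0,2) | ant1:(0,2)->E->(0,3)
  grid max=4 at (0,2)
Final grid:
  0 0 4 4
  0 0 0 0
  0 0 0 0
  0 0 0 0
Max pheromone 4 at (0,2)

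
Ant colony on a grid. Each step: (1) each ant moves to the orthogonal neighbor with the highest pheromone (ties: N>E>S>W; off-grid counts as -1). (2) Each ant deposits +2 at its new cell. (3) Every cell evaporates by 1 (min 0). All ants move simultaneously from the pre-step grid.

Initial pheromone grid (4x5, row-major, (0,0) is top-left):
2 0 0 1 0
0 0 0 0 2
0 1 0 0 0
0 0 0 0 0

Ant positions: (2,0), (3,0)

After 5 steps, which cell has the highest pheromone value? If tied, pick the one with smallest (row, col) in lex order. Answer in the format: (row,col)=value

Answer: (2,1)=6

Derivation:
Step 1: ant0:(2,0)->E->(2,1) | ant1:(3,0)->N->(2,0)
  grid max=2 at (2,1)
Step 2: ant0:(2,1)->W->(2,0) | ant1:(2,0)->E->(2,1)
  grid max=3 at (2,1)
Step 3: ant0:(2,0)->E->(2,1) | ant1:(2,1)->W->(2,0)
  grid max=4 at (2,1)
Step 4: ant0:(2,1)->W->(2,0) | ant1:(2,0)->E->(2,1)
  grid max=5 at (2,1)
Step 5: ant0:(2,0)->E->(2,1) | ant1:(2,1)->W->(2,0)
  grid max=6 at (2,1)
Final grid:
  0 0 0 0 0
  0 0 0 0 0
  5 6 0 0 0
  0 0 0 0 0
Max pheromone 6 at (2,1)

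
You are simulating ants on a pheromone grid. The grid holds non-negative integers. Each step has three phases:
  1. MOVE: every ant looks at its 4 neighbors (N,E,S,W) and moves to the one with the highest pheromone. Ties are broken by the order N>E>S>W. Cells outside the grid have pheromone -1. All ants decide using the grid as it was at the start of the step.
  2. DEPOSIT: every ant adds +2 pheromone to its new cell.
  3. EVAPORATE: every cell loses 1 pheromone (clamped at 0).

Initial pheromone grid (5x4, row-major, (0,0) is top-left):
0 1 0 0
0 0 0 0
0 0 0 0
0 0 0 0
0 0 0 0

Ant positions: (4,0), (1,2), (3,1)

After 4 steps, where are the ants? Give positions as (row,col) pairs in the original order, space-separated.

Step 1: ant0:(4,0)->N->(3,0) | ant1:(1,2)->N->(0,2) | ant2:(3,1)->N->(2,1)
  grid max=1 at (0,2)
Step 2: ant0:(3,0)->N->(2,0) | ant1:(0,2)->E->(0,3) | ant2:(2,1)->N->(1,1)
  grid max=1 at (0,3)
Step 3: ant0:(2,0)->N->(1,0) | ant1:(0,3)->S->(1,3) | ant2:(1,1)->N->(0,1)
  grid max=1 at (0,1)
Step 4: ant0:(1,0)->N->(0,0) | ant1:(1,3)->N->(0,3) | ant2:(0,1)->E->(0,2)
  grid max=1 at (0,0)

(0,0) (0,3) (0,2)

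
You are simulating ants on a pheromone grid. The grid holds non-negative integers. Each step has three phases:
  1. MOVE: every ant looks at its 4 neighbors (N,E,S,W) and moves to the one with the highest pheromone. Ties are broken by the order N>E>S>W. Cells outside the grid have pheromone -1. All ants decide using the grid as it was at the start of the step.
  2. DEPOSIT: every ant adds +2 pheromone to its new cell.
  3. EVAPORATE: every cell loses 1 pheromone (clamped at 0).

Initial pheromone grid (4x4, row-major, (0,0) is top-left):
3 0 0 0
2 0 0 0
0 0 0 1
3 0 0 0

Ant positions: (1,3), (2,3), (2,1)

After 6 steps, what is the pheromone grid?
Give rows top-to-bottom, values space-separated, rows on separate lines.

After step 1: ants at (2,3),(1,3),(1,1)
  2 0 0 0
  1 1 0 1
  0 0 0 2
  2 0 0 0
After step 2: ants at (1,3),(2,3),(1,0)
  1 0 0 0
  2 0 0 2
  0 0 0 3
  1 0 0 0
After step 3: ants at (2,3),(1,3),(0,0)
  2 0 0 0
  1 0 0 3
  0 0 0 4
  0 0 0 0
After step 4: ants at (1,3),(2,3),(1,0)
  1 0 0 0
  2 0 0 4
  0 0 0 5
  0 0 0 0
After step 5: ants at (2,3),(1,3),(0,0)
  2 0 0 0
  1 0 0 5
  0 0 0 6
  0 0 0 0
After step 6: ants at (1,3),(2,3),(1,0)
  1 0 0 0
  2 0 0 6
  0 0 0 7
  0 0 0 0

1 0 0 0
2 0 0 6
0 0 0 7
0 0 0 0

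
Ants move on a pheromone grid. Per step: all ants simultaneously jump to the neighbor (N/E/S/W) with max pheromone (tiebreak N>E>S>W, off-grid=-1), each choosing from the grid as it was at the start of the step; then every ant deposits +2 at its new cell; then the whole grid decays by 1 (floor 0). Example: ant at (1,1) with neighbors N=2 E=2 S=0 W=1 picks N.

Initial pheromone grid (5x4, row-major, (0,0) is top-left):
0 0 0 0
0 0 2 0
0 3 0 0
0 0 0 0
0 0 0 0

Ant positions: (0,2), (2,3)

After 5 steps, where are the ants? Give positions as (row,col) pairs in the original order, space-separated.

Step 1: ant0:(0,2)->S->(1,2) | ant1:(2,3)->N->(1,3)
  grid max=3 at (1,2)
Step 2: ant0:(1,2)->E->(1,3) | ant1:(1,3)->W->(1,2)
  grid max=4 at (1,2)
Step 3: ant0:(1,3)->W->(1,2) | ant1:(1,2)->E->(1,3)
  grid max=5 at (1,2)
Step 4: ant0:(1,2)->E->(1,3) | ant1:(1,3)->W->(1,2)
  grid max=6 at (1,2)
Step 5: ant0:(1,3)->W->(1,2) | ant1:(1,2)->E->(1,3)
  grid max=7 at (1,2)

(1,2) (1,3)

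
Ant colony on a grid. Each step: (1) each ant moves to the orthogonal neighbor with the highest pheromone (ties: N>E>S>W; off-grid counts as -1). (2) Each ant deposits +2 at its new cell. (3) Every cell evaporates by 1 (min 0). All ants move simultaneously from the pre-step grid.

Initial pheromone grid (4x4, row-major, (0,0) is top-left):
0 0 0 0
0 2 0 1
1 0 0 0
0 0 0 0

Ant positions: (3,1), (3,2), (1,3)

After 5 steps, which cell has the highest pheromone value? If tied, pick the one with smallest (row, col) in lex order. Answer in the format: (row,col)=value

Step 1: ant0:(3,1)->N->(2,1) | ant1:(3,2)->N->(2,2) | ant2:(1,3)->N->(0,3)
  grid max=1 at (0,3)
Step 2: ant0:(2,1)->N->(1,1) | ant1:(2,2)->W->(2,1) | ant2:(0,3)->S->(1,3)
  grid max=2 at (1,1)
Step 3: ant0:(1,1)->S->(2,1) | ant1:(2,1)->N->(1,1) | ant2:(1,3)->N->(0,3)
  grid max=3 at (1,1)
Step 4: ant0:(2,1)->N->(1,1) | ant1:(1,1)->S->(2,1) | ant2:(0,3)->S->(1,3)
  grid max=4 at (1,1)
Step 5: ant0:(1,1)->S->(2,1) | ant1:(2,1)->N->(1,1) | ant2:(1,3)->N->(0,3)
  grid max=5 at (1,1)
Final grid:
  0 0 0 1
  0 5 0 0
  0 5 0 0
  0 0 0 0
Max pheromone 5 at (1,1)

Answer: (1,1)=5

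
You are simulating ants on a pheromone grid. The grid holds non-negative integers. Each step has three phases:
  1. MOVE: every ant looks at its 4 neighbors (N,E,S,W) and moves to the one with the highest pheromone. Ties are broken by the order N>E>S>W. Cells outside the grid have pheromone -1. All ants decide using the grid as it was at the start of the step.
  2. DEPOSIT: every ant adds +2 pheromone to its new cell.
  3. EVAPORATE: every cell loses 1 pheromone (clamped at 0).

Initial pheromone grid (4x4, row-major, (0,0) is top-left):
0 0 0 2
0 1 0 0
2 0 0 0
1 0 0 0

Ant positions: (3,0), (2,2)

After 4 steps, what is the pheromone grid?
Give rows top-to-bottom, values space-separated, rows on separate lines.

After step 1: ants at (2,0),(1,2)
  0 0 0 1
  0 0 1 0
  3 0 0 0
  0 0 0 0
After step 2: ants at (1,0),(0,2)
  0 0 1 0
  1 0 0 0
  2 0 0 0
  0 0 0 0
After step 3: ants at (2,0),(0,3)
  0 0 0 1
  0 0 0 0
  3 0 0 0
  0 0 0 0
After step 4: ants at (1,0),(1,3)
  0 0 0 0
  1 0 0 1
  2 0 0 0
  0 0 0 0

0 0 0 0
1 0 0 1
2 0 0 0
0 0 0 0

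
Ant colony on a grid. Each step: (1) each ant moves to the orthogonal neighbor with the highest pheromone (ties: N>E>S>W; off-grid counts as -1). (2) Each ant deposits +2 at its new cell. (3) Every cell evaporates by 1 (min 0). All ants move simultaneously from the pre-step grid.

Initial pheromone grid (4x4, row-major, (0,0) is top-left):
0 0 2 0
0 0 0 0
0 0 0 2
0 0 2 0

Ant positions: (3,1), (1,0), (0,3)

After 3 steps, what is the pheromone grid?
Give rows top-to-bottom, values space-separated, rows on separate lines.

After step 1: ants at (3,2),(0,0),(0,2)
  1 0 3 0
  0 0 0 0
  0 0 0 1
  0 0 3 0
After step 2: ants at (2,2),(0,1),(0,3)
  0 1 2 1
  0 0 0 0
  0 0 1 0
  0 0 2 0
After step 3: ants at (3,2),(0,2),(0,2)
  0 0 5 0
  0 0 0 0
  0 0 0 0
  0 0 3 0

0 0 5 0
0 0 0 0
0 0 0 0
0 0 3 0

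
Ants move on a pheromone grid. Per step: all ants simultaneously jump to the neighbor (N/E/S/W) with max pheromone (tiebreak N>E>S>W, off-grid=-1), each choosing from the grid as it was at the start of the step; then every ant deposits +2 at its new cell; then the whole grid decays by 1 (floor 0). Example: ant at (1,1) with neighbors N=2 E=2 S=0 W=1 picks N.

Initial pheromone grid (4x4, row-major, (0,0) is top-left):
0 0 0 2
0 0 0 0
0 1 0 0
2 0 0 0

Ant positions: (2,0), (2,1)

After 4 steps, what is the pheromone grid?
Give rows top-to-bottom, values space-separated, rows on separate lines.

After step 1: ants at (3,0),(1,1)
  0 0 0 1
  0 1 0 0
  0 0 0 0
  3 0 0 0
After step 2: ants at (2,0),(0,1)
  0 1 0 0
  0 0 0 0
  1 0 0 0
  2 0 0 0
After step 3: ants at (3,0),(0,2)
  0 0 1 0
  0 0 0 0
  0 0 0 0
  3 0 0 0
After step 4: ants at (2,0),(0,3)
  0 0 0 1
  0 0 0 0
  1 0 0 0
  2 0 0 0

0 0 0 1
0 0 0 0
1 0 0 0
2 0 0 0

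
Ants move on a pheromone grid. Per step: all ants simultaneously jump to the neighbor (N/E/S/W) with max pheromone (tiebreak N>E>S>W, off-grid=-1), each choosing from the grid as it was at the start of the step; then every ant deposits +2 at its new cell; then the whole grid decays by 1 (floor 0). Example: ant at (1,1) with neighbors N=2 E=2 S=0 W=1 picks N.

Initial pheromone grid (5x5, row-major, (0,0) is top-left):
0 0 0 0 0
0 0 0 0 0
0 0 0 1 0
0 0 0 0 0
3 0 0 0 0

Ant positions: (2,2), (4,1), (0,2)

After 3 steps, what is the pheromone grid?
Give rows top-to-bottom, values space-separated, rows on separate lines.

After step 1: ants at (2,3),(4,0),(0,3)
  0 0 0 1 0
  0 0 0 0 0
  0 0 0 2 0
  0 0 0 0 0
  4 0 0 0 0
After step 2: ants at (1,3),(3,0),(0,4)
  0 0 0 0 1
  0 0 0 1 0
  0 0 0 1 0
  1 0 0 0 0
  3 0 0 0 0
After step 3: ants at (2,3),(4,0),(1,4)
  0 0 0 0 0
  0 0 0 0 1
  0 0 0 2 0
  0 0 0 0 0
  4 0 0 0 0

0 0 0 0 0
0 0 0 0 1
0 0 0 2 0
0 0 0 0 0
4 0 0 0 0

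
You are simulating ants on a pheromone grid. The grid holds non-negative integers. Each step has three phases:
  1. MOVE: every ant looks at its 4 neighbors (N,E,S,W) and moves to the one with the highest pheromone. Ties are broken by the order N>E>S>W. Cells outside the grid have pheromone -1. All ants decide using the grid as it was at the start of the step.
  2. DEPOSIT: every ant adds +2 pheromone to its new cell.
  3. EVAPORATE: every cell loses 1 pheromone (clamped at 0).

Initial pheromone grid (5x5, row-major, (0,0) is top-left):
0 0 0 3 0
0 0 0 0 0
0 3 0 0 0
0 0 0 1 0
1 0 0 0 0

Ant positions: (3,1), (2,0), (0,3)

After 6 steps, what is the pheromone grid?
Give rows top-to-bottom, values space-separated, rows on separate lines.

After step 1: ants at (2,1),(2,1),(0,4)
  0 0 0 2 1
  0 0 0 0 0
  0 6 0 0 0
  0 0 0 0 0
  0 0 0 0 0
After step 2: ants at (1,1),(1,1),(0,3)
  0 0 0 3 0
  0 3 0 0 0
  0 5 0 0 0
  0 0 0 0 0
  0 0 0 0 0
After step 3: ants at (2,1),(2,1),(0,4)
  0 0 0 2 1
  0 2 0 0 0
  0 8 0 0 0
  0 0 0 0 0
  0 0 0 0 0
After step 4: ants at (1,1),(1,1),(0,3)
  0 0 0 3 0
  0 5 0 0 0
  0 7 0 0 0
  0 0 0 0 0
  0 0 0 0 0
After step 5: ants at (2,1),(2,1),(0,4)
  0 0 0 2 1
  0 4 0 0 0
  0 10 0 0 0
  0 0 0 0 0
  0 0 0 0 0
After step 6: ants at (1,1),(1,1),(0,3)
  0 0 0 3 0
  0 7 0 0 0
  0 9 0 0 0
  0 0 0 0 0
  0 0 0 0 0

0 0 0 3 0
0 7 0 0 0
0 9 0 0 0
0 0 0 0 0
0 0 0 0 0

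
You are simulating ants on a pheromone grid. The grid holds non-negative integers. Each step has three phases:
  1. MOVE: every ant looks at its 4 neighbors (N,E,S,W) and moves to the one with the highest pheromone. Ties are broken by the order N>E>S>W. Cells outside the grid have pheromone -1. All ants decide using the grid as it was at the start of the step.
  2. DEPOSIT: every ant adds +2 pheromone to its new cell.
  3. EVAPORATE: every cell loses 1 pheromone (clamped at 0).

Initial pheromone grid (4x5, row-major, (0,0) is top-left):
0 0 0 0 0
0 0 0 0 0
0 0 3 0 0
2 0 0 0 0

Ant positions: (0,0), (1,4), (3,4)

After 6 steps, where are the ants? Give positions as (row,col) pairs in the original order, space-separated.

Step 1: ant0:(0,0)->E->(0,1) | ant1:(1,4)->N->(0,4) | ant2:(3,4)->N->(2,4)
  grid max=2 at (2,2)
Step 2: ant0:(0,1)->E->(0,2) | ant1:(0,4)->S->(1,4) | ant2:(2,4)->N->(1,4)
  grid max=3 at (1,4)
Step 3: ant0:(0,2)->E->(0,3) | ant1:(1,4)->N->(0,4) | ant2:(1,4)->N->(0,4)
  grid max=3 at (0,4)
Step 4: ant0:(0,3)->E->(0,4) | ant1:(0,4)->S->(1,4) | ant2:(0,4)->S->(1,4)
  grid max=5 at (1,4)
Step 5: ant0:(0,4)->S->(1,4) | ant1:(1,4)->N->(0,4) | ant2:(1,4)->N->(0,4)
  grid max=7 at (0,4)
Step 6: ant0:(1,4)->N->(0,4) | ant1:(0,4)->S->(1,4) | ant2:(0,4)->S->(1,4)
  grid max=9 at (1,4)

(0,4) (1,4) (1,4)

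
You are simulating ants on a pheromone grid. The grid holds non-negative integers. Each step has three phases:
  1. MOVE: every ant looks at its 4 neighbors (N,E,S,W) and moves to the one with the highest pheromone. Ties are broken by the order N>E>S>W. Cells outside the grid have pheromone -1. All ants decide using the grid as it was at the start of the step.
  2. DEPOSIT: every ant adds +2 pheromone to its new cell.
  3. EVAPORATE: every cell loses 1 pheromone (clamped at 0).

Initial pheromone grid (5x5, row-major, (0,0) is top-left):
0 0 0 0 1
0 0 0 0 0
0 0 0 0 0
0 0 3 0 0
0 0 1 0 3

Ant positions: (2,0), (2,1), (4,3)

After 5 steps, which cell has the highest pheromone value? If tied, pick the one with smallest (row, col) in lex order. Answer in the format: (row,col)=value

Step 1: ant0:(2,0)->N->(1,0) | ant1:(2,1)->N->(1,1) | ant2:(4,3)->E->(4,4)
  grid max=4 at (4,4)
Step 2: ant0:(1,0)->E->(1,1) | ant1:(1,1)->W->(1,0) | ant2:(4,4)->N->(3,4)
  grid max=3 at (4,4)
Step 3: ant0:(1,1)->W->(1,0) | ant1:(1,0)->E->(1,1) | ant2:(3,4)->S->(4,4)
  grid max=4 at (4,4)
Step 4: ant0:(1,0)->E->(1,1) | ant1:(1,1)->W->(1,0) | ant2:(4,4)->N->(3,4)
  grid max=4 at (1,0)
Step 5: ant0:(1,1)->W->(1,0) | ant1:(1,0)->E->(1,1) | ant2:(3,4)->S->(4,4)
  grid max=5 at (1,0)
Final grid:
  0 0 0 0 0
  5 5 0 0 0
  0 0 0 0 0
  0 0 0 0 0
  0 0 0 0 4
Max pheromone 5 at (1,0)

Answer: (1,0)=5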